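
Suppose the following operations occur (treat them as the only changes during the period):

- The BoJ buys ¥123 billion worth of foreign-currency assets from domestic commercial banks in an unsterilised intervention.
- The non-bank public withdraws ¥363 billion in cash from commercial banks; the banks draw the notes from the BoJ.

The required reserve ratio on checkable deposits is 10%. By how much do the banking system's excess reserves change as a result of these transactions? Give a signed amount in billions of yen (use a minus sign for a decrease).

FX purchase ¥123 billion: reserves +¥123B, deposits 0.
Currency withdrawal ¥363 billion: reserves −¥363B, deposits −¥363B.
Totals: Δreserves = −¥240B, Δdeposits = −¥363B.
Δrequired reserves = 10% × −¥363B = −¥36.3B.
Δexcess reserves = Δreserves − Δrequired = −¥240B − (−¥36.3B) = -¥203.7 billion.

-¥203.7 billion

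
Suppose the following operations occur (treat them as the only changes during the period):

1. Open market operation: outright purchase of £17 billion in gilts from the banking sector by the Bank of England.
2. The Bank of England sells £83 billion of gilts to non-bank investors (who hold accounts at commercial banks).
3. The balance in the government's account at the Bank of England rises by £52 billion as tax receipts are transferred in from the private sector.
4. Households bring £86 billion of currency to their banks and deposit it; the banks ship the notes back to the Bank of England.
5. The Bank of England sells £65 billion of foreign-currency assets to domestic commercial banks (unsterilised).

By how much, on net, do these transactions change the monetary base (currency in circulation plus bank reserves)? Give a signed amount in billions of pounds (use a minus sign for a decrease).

-£183 billion

Bank of England balance sheet:
  Assets:      Securities −£66B, Foreign assets −£65B
  Liabilities: Bank reserves −£97B, Currency in circulation −£86B, Government deposits +£52B
Monetary base = currency + reserves: −£86B + (−£97B) = -£183 billion.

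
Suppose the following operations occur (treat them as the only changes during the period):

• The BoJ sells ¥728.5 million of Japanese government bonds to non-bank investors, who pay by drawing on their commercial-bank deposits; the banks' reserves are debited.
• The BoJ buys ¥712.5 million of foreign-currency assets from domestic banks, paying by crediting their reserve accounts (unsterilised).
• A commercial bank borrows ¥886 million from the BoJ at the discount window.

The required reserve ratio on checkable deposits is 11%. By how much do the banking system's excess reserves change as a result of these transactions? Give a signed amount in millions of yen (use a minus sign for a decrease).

Asset sale (to non-banks) ¥728.5 million: reserves −¥728.5M, deposits −¥728.5M.
FX purchase ¥712.5 million: reserves +¥712.5M, deposits 0.
Discount-window loan ¥886 million: reserves +¥886M, deposits 0.
Totals: Δreserves = +¥870M, Δdeposits = −¥728.5M.
Δrequired reserves = 11% × −¥728.5M = −¥80.135M.
Δexcess reserves = Δreserves − Δrequired = +¥870M − (−¥80.135M) = +¥950.135 million.

+¥950.135 million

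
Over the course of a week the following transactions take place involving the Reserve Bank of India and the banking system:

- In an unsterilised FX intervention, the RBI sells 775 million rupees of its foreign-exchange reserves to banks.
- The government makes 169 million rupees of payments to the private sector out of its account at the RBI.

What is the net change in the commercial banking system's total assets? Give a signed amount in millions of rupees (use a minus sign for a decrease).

+169 million

FX sale 775 million rupees: just an asset swap on bank balance sheets → 0.
Government spending 169 million rupees: bank balance sheets expand → +169M.
Net: 0 + 169 = +169 million.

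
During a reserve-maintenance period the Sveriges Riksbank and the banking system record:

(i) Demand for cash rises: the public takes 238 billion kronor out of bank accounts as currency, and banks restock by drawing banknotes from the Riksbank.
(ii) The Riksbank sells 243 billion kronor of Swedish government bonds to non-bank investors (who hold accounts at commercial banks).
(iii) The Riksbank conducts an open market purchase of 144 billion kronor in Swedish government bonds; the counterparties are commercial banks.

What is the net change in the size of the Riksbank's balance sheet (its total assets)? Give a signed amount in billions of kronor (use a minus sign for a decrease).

Currency withdrawal 238 billion kronor: only the composition of liabilities changes → 0.
Asset sale (to non-banks) 243 billion kronor: a Riksbank asset is shed → −243B.
OMO purchase (from banks) 144 billion kronor: a Riksbank asset is acquired → +144B.
Net: 0 − 243 + 144 = -99 billion.

-99 billion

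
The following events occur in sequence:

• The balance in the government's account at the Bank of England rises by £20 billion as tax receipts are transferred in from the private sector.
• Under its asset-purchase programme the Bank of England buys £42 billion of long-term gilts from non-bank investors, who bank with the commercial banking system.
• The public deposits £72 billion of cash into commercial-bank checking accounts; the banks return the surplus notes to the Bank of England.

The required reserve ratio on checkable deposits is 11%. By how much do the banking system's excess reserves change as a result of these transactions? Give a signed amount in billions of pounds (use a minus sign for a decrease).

+£83.66 billion

Government account inflow £20 billion: reserves −£20B, deposits −£20B.
Asset purchase (from non-banks) £42 billion: reserves +£42B, deposits +£42B.
Currency deposit £72 billion: reserves +£72B, deposits +£72B.
Totals: Δreserves = +£94B, Δdeposits = +£94B.
Δrequired reserves = 11% × +£94B = +£10.34B.
Δexcess reserves = Δreserves − Δrequired = +£94B − (+£10.34B) = +£83.66 billion.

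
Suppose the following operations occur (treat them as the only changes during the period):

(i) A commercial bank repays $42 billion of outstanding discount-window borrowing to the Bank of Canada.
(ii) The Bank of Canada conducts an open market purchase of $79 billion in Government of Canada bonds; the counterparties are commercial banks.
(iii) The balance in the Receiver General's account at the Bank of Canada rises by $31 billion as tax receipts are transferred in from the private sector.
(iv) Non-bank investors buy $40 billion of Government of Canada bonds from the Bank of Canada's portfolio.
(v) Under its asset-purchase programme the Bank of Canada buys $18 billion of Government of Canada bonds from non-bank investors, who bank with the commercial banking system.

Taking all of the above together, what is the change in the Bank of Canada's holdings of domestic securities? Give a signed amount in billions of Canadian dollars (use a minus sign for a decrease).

+$57 billion

Discount-window repayment $42 billion: the Bank of Canada's securities portfolio is untouched → 0.
OMO purchase (from banks) $79 billion: securities added to the Bank of Canada's portfolio → +$79B.
Government account inflow $31 billion: the Bank of Canada's securities portfolio is untouched → 0.
Asset sale (to non-banks) $40 billion: securities removed from the Bank of Canada's portfolio → −$40B.
Asset purchase (from non-banks) $18 billion: securities added to the Bank of Canada's portfolio → +$18B.
Net: 0 + 79 + 0 − 40 + 18 = +$57 billion.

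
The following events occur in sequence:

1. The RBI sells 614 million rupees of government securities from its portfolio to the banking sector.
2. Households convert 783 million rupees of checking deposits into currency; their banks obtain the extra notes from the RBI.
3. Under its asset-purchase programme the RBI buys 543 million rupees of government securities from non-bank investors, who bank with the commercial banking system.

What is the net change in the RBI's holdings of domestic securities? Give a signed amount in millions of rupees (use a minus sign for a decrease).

-71 million

OMO sale (to banks) 614 million rupees: securities removed from the RBI's portfolio → −614M.
Currency withdrawal 783 million rupees: the RBI's securities portfolio is untouched → 0.
Asset purchase (from non-banks) 543 million rupees: securities added to the RBI's portfolio → +543M.
Net: −614 + 0 + 543 = -71 million.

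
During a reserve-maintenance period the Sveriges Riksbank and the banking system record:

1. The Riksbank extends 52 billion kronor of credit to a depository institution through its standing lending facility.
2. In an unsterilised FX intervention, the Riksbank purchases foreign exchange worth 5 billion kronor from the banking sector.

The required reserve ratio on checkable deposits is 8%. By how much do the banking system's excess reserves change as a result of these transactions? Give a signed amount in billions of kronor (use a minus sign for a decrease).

Discount-window loan 52 billion kronor: reserves +52B, deposits 0.
FX purchase 5 billion kronor: reserves +5B, deposits 0.
Totals: Δreserves = +57B, Δdeposits = 0.
Δrequired reserves = 8% × 0 = 0.
Δexcess reserves = Δreserves − Δrequired = +57B − (0) = +57 billion.

+57 billion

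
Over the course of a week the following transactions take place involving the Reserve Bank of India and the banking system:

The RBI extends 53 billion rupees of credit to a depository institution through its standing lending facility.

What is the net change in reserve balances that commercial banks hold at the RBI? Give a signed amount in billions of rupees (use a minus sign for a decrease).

+53 billion

RBI balance sheet:
  Assets:      Loans to banks +53B
  Liabilities: Bank reserves +53B
So the change in reserve balances that commercial banks hold at the RBI is +53 billion.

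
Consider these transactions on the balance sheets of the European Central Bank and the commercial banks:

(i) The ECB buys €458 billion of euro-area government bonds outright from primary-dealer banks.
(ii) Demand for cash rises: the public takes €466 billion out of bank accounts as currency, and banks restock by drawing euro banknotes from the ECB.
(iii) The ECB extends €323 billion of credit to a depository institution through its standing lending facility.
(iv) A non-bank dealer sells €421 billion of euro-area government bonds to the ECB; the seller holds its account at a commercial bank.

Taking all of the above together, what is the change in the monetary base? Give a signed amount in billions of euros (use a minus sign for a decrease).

+€1202 billion

OMO purchase (from banks) €458 billion: ECB balance sheet expands → +€458B.
Currency withdrawal €466 billion: just a shift between currency and reserves — both are base money → 0.
Discount-window loan €323 billion: ECB balance sheet expands → +€323B.
Asset purchase (from non-banks) €421 billion: ECB balance sheet expands → +€421B.
Net: 458 + 0 + 323 + 421 = +€1202 billion.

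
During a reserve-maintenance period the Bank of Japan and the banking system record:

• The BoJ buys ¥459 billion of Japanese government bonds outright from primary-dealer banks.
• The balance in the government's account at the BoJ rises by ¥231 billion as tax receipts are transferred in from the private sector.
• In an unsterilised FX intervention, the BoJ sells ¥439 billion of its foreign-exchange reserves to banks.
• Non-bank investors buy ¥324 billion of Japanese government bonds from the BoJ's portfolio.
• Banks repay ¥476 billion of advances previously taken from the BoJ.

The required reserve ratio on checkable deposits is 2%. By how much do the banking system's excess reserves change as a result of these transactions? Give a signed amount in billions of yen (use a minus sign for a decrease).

OMO purchase (from banks) ¥459 billion: reserves +¥459B, deposits 0.
Government account inflow ¥231 billion: reserves −¥231B, deposits −¥231B.
FX sale ¥439 billion: reserves −¥439B, deposits 0.
Asset sale (to non-banks) ¥324 billion: reserves −¥324B, deposits −¥324B.
Discount-window repayment ¥476 billion: reserves −¥476B, deposits 0.
Totals: Δreserves = −¥1011B, Δdeposits = −¥555B.
Δrequired reserves = 2% × −¥555B = −¥11.1B.
Δexcess reserves = Δreserves − Δrequired = −¥1011B − (−¥11.1B) = -¥999.9 billion.

-¥999.9 billion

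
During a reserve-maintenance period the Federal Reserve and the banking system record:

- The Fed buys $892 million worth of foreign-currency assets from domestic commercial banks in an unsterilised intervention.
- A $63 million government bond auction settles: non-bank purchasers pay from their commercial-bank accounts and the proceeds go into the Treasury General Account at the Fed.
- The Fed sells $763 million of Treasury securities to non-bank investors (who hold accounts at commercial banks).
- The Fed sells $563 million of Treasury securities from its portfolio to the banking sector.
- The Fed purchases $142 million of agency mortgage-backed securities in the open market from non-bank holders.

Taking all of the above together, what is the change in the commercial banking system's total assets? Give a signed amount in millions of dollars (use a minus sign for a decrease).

Fed balance sheet:
  Assets:      Securities −$1184M, Foreign assets +$892M
  Liabilities: Bank reserves −$355M, Government deposits +$63M
Commercial banking system:
  Assets:      Reserves at CB −$355M, Securities +$563M, Foreign assets −$892M
  Liabilities: Checkable deposits −$684M
Change in total bank assets = -$684 million.

-$684 million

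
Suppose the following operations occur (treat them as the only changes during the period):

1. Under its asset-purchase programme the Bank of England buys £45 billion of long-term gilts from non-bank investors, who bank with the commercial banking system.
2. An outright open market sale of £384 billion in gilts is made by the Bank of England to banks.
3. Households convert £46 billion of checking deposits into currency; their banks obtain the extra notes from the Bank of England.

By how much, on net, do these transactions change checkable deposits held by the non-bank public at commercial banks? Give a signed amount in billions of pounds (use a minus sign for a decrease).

-£1 billion

Asset purchase (from non-banks) £45 billion: non-bank counterparties' bank balances rise → +£45B.
OMO sale (to banks) £384 billion: the counterparty is a bank, so public deposits are unchanged → 0.
Currency withdrawal £46 billion: non-bank counterparties' bank balances fall → −£46B.
Net: 45 + 0 − 46 = -£1 billion.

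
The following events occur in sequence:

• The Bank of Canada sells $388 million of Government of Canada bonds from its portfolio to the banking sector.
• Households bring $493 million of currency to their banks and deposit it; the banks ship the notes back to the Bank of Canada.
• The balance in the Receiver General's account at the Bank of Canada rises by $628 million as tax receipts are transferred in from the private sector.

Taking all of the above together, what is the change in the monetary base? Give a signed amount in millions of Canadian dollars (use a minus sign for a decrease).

OMO sale (to banks) $388 million: Bank of Canada balance sheet contracts → −$388M.
Currency deposit $493 million: just a shift between currency and reserves — both are base money → 0.
Government account inflow $628 million: reserves shift to a non-base liability → −$628M.
Net: −388 + 0 − 628 = -$1016 million.

-$1016 million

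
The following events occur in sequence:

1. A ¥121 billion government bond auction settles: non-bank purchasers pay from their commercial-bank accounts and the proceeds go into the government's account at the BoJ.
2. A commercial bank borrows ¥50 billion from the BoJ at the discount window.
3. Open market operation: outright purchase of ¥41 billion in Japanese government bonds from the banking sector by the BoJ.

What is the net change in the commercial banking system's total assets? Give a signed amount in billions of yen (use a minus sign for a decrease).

Government account inflow ¥121 billion: bank balance sheets shrink → −¥121B.
Discount-window loan ¥50 billion: bank balance sheets expand → +¥50B.
OMO purchase (from banks) ¥41 billion: just an asset swap on bank balance sheets → 0.
Net: −121 + 50 + 0 = -¥71 billion.

-¥71 billion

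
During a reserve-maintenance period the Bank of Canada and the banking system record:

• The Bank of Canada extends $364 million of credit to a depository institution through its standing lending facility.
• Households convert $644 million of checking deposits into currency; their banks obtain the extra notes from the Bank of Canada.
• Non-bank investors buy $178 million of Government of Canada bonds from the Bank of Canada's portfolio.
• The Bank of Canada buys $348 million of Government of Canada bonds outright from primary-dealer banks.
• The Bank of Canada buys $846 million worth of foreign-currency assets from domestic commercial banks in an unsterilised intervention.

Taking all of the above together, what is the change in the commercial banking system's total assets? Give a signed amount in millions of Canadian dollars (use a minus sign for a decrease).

-$458 million

Discount-window loan $364 million: bank balance sheets expand → +$364M.
Currency withdrawal $644 million: bank balance sheets shrink → −$644M.
Asset sale (to non-banks) $178 million: bank balance sheets shrink → −$178M.
OMO purchase (from banks) $348 million: just an asset swap on bank balance sheets → 0.
FX purchase $846 million: just an asset swap on bank balance sheets → 0.
Net: 364 − 644 − 178 + 0 + 0 = -$458 million.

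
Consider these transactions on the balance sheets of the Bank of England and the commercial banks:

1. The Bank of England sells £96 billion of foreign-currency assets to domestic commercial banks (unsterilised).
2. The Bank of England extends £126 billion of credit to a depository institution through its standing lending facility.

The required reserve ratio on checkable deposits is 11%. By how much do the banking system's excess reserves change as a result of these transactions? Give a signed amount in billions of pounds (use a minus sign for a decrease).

+£30 billion

FX sale £96 billion: reserves −£96B, deposits 0.
Discount-window loan £126 billion: reserves +£126B, deposits 0.
Totals: Δreserves = +£30B, Δdeposits = 0.
Δrequired reserves = 11% × 0 = 0.
Δexcess reserves = Δreserves − Δrequired = +£30B − (0) = +£30 billion.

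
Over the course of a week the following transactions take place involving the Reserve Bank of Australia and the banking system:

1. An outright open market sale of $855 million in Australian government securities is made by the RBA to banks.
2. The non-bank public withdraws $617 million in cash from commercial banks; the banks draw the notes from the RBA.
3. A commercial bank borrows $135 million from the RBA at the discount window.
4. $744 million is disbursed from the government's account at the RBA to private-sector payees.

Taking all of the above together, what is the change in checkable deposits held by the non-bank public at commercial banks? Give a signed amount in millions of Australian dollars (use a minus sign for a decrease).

+$127 million

OMO sale (to banks) $855 million: the counterparty is a bank, so public deposits are unchanged → 0.
Currency withdrawal $617 million: non-bank counterparties' bank balances fall → −$617M.
Discount-window loan $135 million: the counterparty is a bank, so public deposits are unchanged → 0.
Government spending $744 million: non-bank counterparties' bank balances rise → +$744M.
Net: 0 − 617 + 0 + 744 = +$127 million.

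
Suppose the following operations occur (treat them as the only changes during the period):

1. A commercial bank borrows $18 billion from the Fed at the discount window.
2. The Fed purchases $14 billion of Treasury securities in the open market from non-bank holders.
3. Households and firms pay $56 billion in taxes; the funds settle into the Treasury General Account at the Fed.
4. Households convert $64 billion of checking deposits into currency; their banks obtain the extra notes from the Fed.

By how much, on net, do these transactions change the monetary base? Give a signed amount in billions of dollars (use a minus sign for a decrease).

-$24 billion

Discount-window loan $18 billion: Fed balance sheet expands → +$18B.
Asset purchase (from non-banks) $14 billion: Fed balance sheet expands → +$14B.
Government account inflow $56 billion: reserves shift to a non-base liability → −$56B.
Currency withdrawal $64 billion: just a shift between currency and reserves — both are base money → 0.
Net: 18 + 14 − 56 + 0 = -$24 billion.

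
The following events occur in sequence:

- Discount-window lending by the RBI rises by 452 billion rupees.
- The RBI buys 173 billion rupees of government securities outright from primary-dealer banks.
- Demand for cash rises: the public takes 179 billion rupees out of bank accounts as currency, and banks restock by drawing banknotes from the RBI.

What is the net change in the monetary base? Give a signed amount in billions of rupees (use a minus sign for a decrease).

+625 billion

Discount-window loan 452 billion rupees: RBI balance sheet expands → +452B.
OMO purchase (from banks) 173 billion rupees: RBI balance sheet expands → +173B.
Currency withdrawal 179 billion rupees: just a shift between currency and reserves — both are base money → 0.
Net: 452 + 173 + 0 = +625 billion.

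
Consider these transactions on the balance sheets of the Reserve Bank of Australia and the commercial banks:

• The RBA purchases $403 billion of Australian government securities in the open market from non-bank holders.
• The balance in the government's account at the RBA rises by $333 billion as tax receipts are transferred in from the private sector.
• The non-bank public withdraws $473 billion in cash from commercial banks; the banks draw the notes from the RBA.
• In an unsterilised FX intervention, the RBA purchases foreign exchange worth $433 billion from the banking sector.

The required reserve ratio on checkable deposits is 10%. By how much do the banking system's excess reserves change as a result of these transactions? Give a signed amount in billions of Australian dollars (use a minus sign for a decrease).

Asset purchase (from non-banks) $403 billion: reserves +$403B, deposits +$403B.
Government account inflow $333 billion: reserves −$333B, deposits −$333B.
Currency withdrawal $473 billion: reserves −$473B, deposits −$473B.
FX purchase $433 billion: reserves +$433B, deposits 0.
Totals: Δreserves = +$30B, Δdeposits = −$403B.
Δrequired reserves = 10% × −$403B = −$40.3B.
Δexcess reserves = Δreserves − Δrequired = +$30B − (−$40.3B) = +$70.3 billion.

+$70.3 billion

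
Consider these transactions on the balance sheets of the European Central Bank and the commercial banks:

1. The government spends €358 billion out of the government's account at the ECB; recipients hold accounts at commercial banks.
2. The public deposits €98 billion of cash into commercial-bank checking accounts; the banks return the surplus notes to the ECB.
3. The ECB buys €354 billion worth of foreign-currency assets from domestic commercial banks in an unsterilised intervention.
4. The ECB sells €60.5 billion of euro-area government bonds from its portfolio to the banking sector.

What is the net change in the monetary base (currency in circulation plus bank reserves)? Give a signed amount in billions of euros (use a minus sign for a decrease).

+€651.5 billion

Government spending €358 billion: a non-base liability converts back to reserves → +€358B.
Currency deposit €98 billion: just a shift between currency and reserves — both are base money → 0.
FX purchase €354 billion: ECB balance sheet expands → +€354B.
OMO sale (to banks) €60.5 billion: ECB balance sheet contracts → −€60.5B.
Net: 358 + 0 + 354 − 60.5 = +€651.5 billion.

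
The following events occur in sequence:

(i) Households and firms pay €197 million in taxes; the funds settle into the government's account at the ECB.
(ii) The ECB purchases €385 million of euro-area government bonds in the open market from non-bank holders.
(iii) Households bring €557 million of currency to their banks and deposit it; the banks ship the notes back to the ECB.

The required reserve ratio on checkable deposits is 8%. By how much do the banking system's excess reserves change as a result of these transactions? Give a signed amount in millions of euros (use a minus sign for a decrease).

Government account inflow €197 million: reserves −€197M, deposits −€197M.
Asset purchase (from non-banks) €385 million: reserves +€385M, deposits +€385M.
Currency deposit €557 million: reserves +€557M, deposits +€557M.
Totals: Δreserves = +€745M, Δdeposits = +€745M.
Δrequired reserves = 8% × +€745M = +€59.6M.
Δexcess reserves = Δreserves − Δrequired = +€745M − (+€59.6M) = +€685.4 million.

+€685.4 million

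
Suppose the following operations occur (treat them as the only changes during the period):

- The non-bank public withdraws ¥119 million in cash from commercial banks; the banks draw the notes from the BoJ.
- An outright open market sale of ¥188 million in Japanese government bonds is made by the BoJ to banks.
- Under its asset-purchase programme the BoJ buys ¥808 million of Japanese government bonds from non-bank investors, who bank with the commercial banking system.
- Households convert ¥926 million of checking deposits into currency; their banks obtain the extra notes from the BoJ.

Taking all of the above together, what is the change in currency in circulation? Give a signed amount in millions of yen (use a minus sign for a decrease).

+¥1045 million

BoJ balance sheet:
  Assets:      Securities +¥620M
  Liabilities: Bank reserves −¥425M, Currency in circulation +¥1045M
So the change in currency in circulation is +¥1045 million.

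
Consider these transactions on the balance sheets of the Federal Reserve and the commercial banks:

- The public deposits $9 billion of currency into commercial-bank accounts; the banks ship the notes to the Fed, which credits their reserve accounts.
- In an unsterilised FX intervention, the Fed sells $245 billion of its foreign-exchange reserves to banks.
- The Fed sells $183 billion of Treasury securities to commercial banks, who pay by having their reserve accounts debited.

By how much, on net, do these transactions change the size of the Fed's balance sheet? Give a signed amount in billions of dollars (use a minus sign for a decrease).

-$428 billion

Fed balance sheet:
  Assets:      Securities −$183B, Foreign assets −$245B
  Liabilities: Bank reserves −$419B, Currency in circulation −$9B
Commercial banking system:
  Assets:      Reserves at CB −$419B, Securities +$183B, Foreign assets +$245B
  Liabilities: Checkable deposits +$9B
Change in total Fed assets = -$428 billion.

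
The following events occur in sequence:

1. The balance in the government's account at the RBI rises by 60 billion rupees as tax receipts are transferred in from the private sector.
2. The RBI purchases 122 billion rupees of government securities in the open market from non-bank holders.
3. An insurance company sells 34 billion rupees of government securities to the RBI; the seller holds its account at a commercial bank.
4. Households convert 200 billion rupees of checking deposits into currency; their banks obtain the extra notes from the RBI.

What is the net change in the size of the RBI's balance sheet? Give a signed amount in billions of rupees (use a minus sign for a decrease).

+156 billion

RBI balance sheet:
  Assets:      Securities +156B
  Liabilities: Bank reserves −104B, Currency in circulation +200B, Government deposits +60B
Change in total RBI assets = +156 billion.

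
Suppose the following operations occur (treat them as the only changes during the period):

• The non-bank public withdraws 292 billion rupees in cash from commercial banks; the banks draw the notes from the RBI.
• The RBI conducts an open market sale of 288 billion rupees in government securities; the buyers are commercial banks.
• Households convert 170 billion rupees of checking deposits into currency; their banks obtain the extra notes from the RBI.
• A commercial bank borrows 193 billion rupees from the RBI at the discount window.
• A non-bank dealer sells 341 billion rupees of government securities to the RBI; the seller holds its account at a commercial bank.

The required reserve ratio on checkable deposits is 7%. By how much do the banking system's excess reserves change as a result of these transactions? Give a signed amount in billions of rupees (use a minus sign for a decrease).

-207.53 billion

Currency withdrawal 292 billion rupees: reserves −292B, deposits −292B.
OMO sale (to banks) 288 billion rupees: reserves −288B, deposits 0.
Currency withdrawal 170 billion rupees: reserves −170B, deposits −170B.
Discount-window loan 193 billion rupees: reserves +193B, deposits 0.
Asset purchase (from non-banks) 341 billion rupees: reserves +341B, deposits +341B.
Totals: Δreserves = −216B, Δdeposits = −121B.
Δrequired reserves = 7% × −121B = −8.47B.
Δexcess reserves = Δreserves − Δrequired = −216B − (−8.47B) = -207.53 billion.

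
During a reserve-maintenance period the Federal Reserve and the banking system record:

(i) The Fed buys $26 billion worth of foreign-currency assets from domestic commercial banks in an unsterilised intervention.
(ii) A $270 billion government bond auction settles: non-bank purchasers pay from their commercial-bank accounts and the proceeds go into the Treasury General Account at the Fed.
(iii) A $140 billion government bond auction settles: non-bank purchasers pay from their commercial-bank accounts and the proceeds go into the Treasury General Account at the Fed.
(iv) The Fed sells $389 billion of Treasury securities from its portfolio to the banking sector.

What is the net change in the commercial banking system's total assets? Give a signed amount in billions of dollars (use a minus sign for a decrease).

Fed balance sheet:
  Assets:      Securities −$389B, Foreign assets +$26B
  Liabilities: Bank reserves −$773B, Government deposits +$410B
Commercial banking system:
  Assets:      Reserves at CB −$773B, Securities +$389B, Foreign assets −$26B
  Liabilities: Checkable deposits −$410B
Change in total bank assets = -$410 billion.

-$410 billion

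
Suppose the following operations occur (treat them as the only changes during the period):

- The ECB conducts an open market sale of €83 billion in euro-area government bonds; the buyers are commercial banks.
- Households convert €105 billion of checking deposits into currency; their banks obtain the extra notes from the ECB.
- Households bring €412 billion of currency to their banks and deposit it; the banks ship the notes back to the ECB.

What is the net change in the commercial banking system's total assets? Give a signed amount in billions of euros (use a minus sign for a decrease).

ECB balance sheet:
  Assets:      Securities −€83B
  Liabilities: Bank reserves +€224B, Currency in circulation −€307B
Commercial banking system:
  Assets:      Reserves at CB +€224B, Securities +€83B
  Liabilities: Checkable deposits +€307B
Change in total bank assets = +€307 billion.

+€307 billion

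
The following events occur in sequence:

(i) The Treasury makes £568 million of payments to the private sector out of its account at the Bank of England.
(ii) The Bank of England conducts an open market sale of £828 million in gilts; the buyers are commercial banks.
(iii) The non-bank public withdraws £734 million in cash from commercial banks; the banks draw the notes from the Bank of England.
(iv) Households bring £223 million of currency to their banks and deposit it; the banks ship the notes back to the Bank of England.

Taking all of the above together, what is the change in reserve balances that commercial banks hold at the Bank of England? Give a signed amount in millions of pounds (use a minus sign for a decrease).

-£771 million

Government spending £568 million: government payments flow into bank reserve accounts → +£568M.
OMO sale (to banks) £828 million: the buying banks pay out of their reserve balances → −£828M.
Currency withdrawal £734 million: banks swap reserves for currency → −£734M.
Currency deposit £223 million: returned notes are swapped for reserve credit → +£223M.
Net: 568 − 828 − 734 + 223 = -£771 million.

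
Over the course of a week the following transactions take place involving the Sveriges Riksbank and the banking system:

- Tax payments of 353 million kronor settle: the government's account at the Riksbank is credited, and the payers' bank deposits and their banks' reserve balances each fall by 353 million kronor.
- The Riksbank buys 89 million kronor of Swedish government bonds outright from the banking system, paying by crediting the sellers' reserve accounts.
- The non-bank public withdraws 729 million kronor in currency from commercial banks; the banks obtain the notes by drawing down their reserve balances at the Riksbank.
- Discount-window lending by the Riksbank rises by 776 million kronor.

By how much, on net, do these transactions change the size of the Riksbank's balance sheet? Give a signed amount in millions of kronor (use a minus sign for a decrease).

+865 million

Riksbank balance sheet:
  Assets:      Securities +89M, Loans to banks +776M
  Liabilities: Bank reserves −217M, Currency in circulation +729M, Government deposits +353M
Commercial banking system:
  Assets:      Reserves at CB −217M, Securities −89M
  Liabilities: Checkable deposits −1082M, Borrowings from CB +776M
Change in total Riksbank assets = +865 million.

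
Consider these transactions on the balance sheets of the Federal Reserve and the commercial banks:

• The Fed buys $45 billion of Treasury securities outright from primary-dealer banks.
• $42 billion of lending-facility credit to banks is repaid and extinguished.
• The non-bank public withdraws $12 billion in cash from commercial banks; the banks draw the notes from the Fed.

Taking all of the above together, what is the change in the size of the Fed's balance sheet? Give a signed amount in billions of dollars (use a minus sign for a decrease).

Fed balance sheet:
  Assets:      Securities +$45B, Loans to banks −$42B
  Liabilities: Bank reserves −$9B, Currency in circulation +$12B
Change in total Fed assets = +$3 billion.

+$3 billion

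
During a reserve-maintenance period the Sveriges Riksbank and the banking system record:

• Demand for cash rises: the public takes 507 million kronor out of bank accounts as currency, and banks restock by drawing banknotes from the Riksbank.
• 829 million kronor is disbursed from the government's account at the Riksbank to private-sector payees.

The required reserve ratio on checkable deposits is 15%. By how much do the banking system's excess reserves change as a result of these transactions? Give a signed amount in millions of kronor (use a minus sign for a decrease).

+273.7 million

Currency withdrawal 507 million kronor: reserves −507M, deposits −507M.
Government spending 829 million kronor: reserves +829M, deposits +829M.
Totals: Δreserves = +322M, Δdeposits = +322M.
Δrequired reserves = 15% × +322M = +48.3M.
Δexcess reserves = Δreserves − Δrequired = +322M − (+48.3M) = +273.7 million.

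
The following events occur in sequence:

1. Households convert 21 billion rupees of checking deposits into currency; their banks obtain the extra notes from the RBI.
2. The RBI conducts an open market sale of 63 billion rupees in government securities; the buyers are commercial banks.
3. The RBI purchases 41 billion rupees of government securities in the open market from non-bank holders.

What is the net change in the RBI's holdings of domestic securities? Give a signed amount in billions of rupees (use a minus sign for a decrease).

Currency withdrawal 21 billion rupees: the RBI's securities portfolio is untouched → 0.
OMO sale (to banks) 63 billion rupees: securities removed from the RBI's portfolio → −63B.
Asset purchase (from non-banks) 41 billion rupees: securities added to the RBI's portfolio → +41B.
Net: 0 − 63 + 41 = -22 billion.

-22 billion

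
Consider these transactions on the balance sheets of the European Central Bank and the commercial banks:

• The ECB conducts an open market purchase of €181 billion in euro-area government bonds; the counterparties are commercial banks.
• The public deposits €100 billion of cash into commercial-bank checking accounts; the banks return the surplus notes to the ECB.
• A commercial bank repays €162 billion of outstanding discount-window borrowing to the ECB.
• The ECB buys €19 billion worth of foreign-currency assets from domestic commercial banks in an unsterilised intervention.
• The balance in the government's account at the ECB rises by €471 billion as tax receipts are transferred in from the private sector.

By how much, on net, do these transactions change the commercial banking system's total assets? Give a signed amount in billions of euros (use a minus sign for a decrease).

-€533 billion

ECB balance sheet:
  Assets:      Securities +€181B, Loans to banks −€162B, Foreign assets +€19B
  Liabilities: Bank reserves −€333B, Currency in circulation −€100B, Government deposits +€471B
Commercial banking system:
  Assets:      Reserves at CB −€333B, Securities −€181B, Foreign assets −€19B
  Liabilities: Checkable deposits −€371B, Borrowings from CB −€162B
Change in total bank assets = -€533 billion.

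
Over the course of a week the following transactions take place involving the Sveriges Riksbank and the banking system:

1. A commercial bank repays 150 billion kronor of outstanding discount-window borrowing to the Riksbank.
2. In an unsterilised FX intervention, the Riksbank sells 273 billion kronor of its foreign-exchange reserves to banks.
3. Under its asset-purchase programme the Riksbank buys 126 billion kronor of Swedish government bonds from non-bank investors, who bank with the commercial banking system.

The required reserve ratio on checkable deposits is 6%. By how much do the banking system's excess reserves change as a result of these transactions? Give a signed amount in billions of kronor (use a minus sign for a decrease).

-304.56 billion

Discount-window repayment 150 billion kronor: reserves −150B, deposits 0.
FX sale 273 billion kronor: reserves −273B, deposits 0.
Asset purchase (from non-banks) 126 billion kronor: reserves +126B, deposits +126B.
Totals: Δreserves = −297B, Δdeposits = +126B.
Δrequired reserves = 6% × +126B = +7.56B.
Δexcess reserves = Δreserves − Δrequired = −297B − (+7.56B) = -304.56 billion.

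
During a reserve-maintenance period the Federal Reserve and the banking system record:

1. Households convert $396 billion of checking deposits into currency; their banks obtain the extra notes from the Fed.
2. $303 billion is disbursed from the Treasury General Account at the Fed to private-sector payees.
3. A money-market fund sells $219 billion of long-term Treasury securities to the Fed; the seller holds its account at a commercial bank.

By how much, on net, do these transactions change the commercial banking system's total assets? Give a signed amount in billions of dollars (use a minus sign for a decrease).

+$126 billion

Fed balance sheet:
  Assets:      Securities +$219B
  Liabilities: Bank reserves +$126B, Currency in circulation +$396B, Government deposits −$303B
Commercial banking system:
  Assets:      Reserves at CB +$126B
  Liabilities: Checkable deposits +$126B
Change in total bank assets = +$126 billion.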